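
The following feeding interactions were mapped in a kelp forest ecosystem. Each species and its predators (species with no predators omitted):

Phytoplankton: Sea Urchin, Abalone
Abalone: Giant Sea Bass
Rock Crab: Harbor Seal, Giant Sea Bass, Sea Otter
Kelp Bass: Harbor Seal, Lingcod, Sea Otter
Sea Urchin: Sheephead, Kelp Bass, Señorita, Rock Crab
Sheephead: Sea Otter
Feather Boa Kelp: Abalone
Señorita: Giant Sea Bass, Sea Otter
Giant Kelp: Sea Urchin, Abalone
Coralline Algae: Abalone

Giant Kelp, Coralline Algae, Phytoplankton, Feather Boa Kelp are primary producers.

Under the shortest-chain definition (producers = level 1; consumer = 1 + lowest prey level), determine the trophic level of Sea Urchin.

Giant Kelp is a producer → level 1.
Sea Urchin eats Giant Kelp → level 2.

Trophic level 2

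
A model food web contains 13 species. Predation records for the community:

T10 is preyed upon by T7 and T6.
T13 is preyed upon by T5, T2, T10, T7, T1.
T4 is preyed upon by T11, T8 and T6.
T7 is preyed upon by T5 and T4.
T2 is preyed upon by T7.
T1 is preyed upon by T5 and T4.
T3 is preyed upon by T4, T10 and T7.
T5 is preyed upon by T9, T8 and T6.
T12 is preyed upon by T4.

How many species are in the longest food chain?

One longest chain: T13 → T2 → T7 → T4 → T8.
It has 5 species and 4 links.

5 species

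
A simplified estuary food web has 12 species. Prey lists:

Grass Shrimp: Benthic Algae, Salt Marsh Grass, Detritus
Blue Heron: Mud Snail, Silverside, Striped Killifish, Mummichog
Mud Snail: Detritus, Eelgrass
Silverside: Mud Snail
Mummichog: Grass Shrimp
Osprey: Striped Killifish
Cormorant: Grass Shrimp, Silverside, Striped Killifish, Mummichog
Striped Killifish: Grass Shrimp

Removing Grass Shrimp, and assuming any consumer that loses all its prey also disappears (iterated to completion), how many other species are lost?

Remove Grass Shrimp.
Round 1: Striped Killifish (all prey gone), Mummichog (all prey gone) → extinct.
Round 2: Osprey (all prey gone) → extinct.
No further losses. Total secondary extinctions: 3.

3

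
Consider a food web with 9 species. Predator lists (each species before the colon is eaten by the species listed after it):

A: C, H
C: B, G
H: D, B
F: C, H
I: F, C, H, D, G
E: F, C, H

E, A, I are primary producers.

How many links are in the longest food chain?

3 links

One longest chain: E → F → H → D.
It has 4 species and 3 links.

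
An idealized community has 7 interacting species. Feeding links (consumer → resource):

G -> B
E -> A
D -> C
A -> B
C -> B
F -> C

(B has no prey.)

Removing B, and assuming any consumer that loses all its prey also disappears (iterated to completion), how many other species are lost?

6

Remove B.
Round 1: A (all prey gone), C (all prey gone), G (all prey gone) → extinct.
Round 2: E (all prey gone), D (all prey gone), F (all prey gone) → extinct.
No further losses. Total secondary extinctions: 6.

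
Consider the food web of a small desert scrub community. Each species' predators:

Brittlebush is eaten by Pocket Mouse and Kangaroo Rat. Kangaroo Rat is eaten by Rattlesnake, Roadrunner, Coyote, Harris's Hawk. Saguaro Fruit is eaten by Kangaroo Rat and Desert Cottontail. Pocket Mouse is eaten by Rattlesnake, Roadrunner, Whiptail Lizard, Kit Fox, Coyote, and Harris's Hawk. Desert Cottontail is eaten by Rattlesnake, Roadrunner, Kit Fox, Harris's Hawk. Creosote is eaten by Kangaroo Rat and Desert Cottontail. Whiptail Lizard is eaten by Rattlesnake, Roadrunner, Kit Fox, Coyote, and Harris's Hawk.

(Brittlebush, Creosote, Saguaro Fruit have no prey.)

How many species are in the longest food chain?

One longest chain: Brittlebush → Pocket Mouse → Whiptail Lizard → Kit Fox.
It has 4 species and 3 links.

4 species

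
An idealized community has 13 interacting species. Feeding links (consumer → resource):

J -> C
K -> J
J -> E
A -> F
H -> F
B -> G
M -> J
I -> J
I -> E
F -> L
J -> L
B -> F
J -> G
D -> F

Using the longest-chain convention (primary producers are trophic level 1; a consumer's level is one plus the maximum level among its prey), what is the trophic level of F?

L is a producer → level 1.
F eats L → level 2.

Trophic level 2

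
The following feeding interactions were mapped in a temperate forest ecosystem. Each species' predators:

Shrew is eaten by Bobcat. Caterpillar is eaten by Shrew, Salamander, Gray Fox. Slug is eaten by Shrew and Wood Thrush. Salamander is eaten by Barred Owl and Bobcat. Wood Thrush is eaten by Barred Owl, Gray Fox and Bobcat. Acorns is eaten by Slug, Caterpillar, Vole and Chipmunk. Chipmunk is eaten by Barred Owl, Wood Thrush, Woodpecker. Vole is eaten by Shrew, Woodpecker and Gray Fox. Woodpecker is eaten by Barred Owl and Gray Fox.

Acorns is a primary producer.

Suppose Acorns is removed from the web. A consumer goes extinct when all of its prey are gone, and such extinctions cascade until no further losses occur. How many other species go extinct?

11

Remove Acorns.
Round 1: Chipmunk (all prey gone), Caterpillar (all prey gone), Vole (all prey gone), Slug (all prey gone) → extinct.
Round 2: Salamander (all prey gone), Woodpecker (all prey gone), Wood Thrush (all prey gone), Shrew (all prey gone) → extinct.
Round 3: Barred Owl (all prey gone), Gray Fox (all prey gone), Bobcat (all prey gone) → extinct.
No further losses. Total secondary extinctions: 11.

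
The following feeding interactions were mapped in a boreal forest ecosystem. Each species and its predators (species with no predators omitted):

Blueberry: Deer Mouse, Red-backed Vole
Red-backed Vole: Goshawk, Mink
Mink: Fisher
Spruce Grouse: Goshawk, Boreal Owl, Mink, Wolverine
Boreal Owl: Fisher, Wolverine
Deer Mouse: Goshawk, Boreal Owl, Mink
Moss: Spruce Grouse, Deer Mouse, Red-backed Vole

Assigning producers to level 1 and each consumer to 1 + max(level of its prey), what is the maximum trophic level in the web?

Producers (level 1): Blueberry, Moss.
Moss → Spruce Grouse → Boreal Owl → Wolverine gives Wolverine level 4.
No species has a prey at level 4, so no species reaches level 5.

4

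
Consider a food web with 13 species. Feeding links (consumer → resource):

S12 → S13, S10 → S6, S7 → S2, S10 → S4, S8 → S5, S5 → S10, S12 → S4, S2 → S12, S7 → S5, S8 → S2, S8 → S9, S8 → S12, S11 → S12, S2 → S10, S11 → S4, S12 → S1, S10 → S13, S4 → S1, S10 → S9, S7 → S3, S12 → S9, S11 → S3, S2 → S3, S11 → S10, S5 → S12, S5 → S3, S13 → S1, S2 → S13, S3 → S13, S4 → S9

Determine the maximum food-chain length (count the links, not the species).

4 links

One longest chain: S9 → S4 → S10 → S2 → S8.
It has 5 species and 4 links.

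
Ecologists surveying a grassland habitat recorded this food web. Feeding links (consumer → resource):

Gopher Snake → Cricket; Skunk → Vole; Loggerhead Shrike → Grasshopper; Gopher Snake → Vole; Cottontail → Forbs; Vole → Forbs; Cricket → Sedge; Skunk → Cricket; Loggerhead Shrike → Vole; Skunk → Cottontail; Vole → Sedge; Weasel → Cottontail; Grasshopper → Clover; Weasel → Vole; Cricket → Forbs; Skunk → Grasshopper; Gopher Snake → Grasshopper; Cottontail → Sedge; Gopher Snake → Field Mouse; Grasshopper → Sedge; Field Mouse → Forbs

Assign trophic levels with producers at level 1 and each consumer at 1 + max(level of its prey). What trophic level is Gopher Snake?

Clover is a producer → level 1.
Grasshopper eats Clover (level 1); other prey at levels: Sedge 1 → level 2.
Gopher Snake eats Grasshopper (level 2); other prey at levels: Vole 2, Field Mouse 2, Cricket 2 → level 3.

Trophic level 3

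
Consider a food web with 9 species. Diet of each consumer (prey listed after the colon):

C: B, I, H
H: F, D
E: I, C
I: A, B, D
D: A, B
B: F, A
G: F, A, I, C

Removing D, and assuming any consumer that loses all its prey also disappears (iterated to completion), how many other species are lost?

Remove D.
Every predator of it retains at least one other prey: I still has A, B; H still has F.
No consumer loses all prey, so no secondary extinctions occur.

0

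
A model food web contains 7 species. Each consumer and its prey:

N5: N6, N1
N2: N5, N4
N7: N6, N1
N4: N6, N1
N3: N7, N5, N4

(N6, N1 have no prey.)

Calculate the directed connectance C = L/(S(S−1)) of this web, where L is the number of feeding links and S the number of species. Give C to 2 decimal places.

The web has S = 7 species and L = 11 feeding links.
C = L / (S(S−1)) = 11 / 42 = 0.2619 ≈ 0.26.

C = 0.26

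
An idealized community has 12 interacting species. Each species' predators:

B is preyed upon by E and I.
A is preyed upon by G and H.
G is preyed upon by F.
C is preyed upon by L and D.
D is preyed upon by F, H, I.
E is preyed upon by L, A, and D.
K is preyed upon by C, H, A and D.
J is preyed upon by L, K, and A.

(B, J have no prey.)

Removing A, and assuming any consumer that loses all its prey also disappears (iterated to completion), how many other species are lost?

1

Remove A.
Round 1: G (all prey gone) → extinct.
No further losses. Total secondary extinctions: 1.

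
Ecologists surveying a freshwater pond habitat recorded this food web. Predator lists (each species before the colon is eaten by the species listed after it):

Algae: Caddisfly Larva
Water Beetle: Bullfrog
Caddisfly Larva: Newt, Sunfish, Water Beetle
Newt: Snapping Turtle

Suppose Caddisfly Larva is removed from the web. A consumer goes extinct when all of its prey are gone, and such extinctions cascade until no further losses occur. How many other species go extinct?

Remove Caddisfly Larva.
Round 1: Newt (all prey gone), Sunfish (all prey gone), Water Beetle (all prey gone) → extinct.
Round 2: Bullfrog (all prey gone), Snapping Turtle (all prey gone) → extinct.
No further losses. Total secondary extinctions: 5.

5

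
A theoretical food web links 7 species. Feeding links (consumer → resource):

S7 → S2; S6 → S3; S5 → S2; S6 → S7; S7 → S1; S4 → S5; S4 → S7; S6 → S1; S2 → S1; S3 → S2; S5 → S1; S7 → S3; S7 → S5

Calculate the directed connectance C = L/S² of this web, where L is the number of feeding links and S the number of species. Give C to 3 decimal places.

The web has S = 7 species and L = 13 feeding links.
C = L / S² = 13 / 49 = 0.2653 ≈ 0.265.

C = 0.265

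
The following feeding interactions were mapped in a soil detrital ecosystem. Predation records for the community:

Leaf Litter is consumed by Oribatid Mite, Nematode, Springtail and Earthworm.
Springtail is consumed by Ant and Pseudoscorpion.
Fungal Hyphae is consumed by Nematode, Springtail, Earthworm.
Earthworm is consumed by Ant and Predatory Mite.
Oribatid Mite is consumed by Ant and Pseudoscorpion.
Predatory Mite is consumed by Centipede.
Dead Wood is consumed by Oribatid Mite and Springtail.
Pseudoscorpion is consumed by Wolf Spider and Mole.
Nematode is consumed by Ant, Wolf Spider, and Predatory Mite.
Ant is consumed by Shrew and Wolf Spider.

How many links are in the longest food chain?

3 links

One longest chain: Fungal Hyphae → Earthworm → Ant → Wolf Spider.
It has 4 species and 3 links.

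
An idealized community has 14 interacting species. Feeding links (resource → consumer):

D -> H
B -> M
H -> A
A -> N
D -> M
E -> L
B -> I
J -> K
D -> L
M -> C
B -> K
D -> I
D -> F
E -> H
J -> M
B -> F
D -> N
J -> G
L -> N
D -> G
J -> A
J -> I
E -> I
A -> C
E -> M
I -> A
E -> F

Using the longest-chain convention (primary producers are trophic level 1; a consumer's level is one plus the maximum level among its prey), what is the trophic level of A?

E is a producer → level 1.
H eats E (level 1); other prey at levels: D 1 → level 2.
A eats H (level 2); other prey at levels: J 1, I 2 → level 3.

Trophic level 3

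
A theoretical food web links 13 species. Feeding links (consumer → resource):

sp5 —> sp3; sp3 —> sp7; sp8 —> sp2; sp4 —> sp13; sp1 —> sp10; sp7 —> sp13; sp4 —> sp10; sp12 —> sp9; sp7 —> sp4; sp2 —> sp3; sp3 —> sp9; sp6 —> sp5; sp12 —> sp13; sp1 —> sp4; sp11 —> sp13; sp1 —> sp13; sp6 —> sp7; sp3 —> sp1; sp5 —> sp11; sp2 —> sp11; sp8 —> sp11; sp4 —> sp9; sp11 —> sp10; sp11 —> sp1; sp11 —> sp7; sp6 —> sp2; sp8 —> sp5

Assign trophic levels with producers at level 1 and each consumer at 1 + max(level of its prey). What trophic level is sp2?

sp10 is a producer → level 1.
sp4 eats sp10 (level 1); other prey at levels: sp13 1, sp9 1 → level 2.
sp7 eats sp4 (level 2); other prey at levels: sp13 1 → level 3.
sp3 eats sp7 (level 3); other prey at levels: sp9 1, sp1 3 → level 4.
sp2 eats sp3 (level 4); other prey at levels: sp11 4 → level 5.

Trophic level 5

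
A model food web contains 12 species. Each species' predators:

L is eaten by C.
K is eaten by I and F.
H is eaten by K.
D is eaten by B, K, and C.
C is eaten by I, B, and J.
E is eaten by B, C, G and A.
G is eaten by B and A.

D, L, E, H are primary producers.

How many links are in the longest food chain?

2 links

One longest chain: E → G → A.
It has 3 species and 2 links.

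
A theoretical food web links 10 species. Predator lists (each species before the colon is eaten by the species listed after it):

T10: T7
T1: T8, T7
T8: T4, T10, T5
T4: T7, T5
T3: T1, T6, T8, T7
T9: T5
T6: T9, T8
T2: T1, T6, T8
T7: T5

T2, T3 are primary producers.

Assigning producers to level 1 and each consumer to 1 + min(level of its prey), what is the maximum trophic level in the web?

Producers (level 1): T2, T3.
Following each consumer down to its lowest-level prey: T2 → T8 → T4 (levels 1 through 3).
All prey of T4 (T8 2) are at level 2 or above, so T4 is at level 1 + 2 = 3.
Every consumer has at least one prey at level 2 or below, so none exceeds level 3.

3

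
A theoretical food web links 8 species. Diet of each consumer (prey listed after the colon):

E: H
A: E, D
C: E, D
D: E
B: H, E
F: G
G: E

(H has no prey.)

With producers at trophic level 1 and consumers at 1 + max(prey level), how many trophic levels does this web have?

Producers (level 1): H.
H → E → D → C gives C level 4.
No species has a prey at level 4, so no species reaches level 5.

4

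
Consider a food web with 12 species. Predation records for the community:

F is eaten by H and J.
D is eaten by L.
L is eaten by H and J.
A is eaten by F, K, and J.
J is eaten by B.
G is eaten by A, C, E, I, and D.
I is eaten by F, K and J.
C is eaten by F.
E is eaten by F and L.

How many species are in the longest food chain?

One longest chain: G → E → L → J → B.
It has 5 species and 4 links.

5 species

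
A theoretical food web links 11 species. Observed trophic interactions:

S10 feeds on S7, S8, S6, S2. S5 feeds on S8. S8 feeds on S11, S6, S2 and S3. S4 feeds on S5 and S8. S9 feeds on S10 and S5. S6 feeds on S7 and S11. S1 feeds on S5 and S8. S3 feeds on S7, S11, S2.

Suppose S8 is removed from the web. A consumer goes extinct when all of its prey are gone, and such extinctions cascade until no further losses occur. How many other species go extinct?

Remove S8.
Round 1: S5 (all prey gone) → extinct.
Round 2: S4 (all prey gone), S1 (all prey gone) → extinct.
No further losses. Total secondary extinctions: 3.

3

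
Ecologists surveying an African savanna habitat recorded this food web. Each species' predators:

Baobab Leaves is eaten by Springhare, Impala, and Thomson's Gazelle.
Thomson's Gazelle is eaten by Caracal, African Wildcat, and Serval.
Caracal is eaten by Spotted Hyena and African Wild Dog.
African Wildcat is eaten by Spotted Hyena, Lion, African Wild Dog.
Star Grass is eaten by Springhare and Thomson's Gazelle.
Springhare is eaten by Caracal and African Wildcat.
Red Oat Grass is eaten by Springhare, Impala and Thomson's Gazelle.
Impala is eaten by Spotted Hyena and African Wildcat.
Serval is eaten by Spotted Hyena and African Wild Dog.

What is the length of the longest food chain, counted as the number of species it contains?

4 species

One longest chain: Baobab Leaves → Thomson's Gazelle → Serval → African Wild Dog.
It has 4 species and 3 links.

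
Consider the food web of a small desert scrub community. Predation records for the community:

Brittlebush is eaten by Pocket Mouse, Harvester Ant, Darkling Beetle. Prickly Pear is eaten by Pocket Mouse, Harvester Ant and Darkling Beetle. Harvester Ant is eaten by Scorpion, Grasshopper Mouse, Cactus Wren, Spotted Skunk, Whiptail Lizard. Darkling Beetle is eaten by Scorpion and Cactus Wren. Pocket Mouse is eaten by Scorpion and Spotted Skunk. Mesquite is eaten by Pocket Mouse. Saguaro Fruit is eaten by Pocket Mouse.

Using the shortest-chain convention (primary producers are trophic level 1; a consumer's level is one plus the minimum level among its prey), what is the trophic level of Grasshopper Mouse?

Trophic level 3

Brittlebush is a producer → level 1.
Harvester Ant eats Brittlebush → level 2.
Grasshopper Mouse eats Harvester Ant → level 3.
No prey of Grasshopper Mouse is below level 2, so 3 is the minimum.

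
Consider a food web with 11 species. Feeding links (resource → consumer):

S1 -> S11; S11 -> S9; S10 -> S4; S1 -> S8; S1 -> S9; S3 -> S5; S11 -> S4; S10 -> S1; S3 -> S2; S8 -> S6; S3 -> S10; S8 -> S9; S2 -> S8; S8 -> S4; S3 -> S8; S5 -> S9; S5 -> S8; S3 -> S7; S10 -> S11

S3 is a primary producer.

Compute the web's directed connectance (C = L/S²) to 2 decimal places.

C = 0.16

The web has S = 11 species and L = 19 feeding links.
C = L / S² = 19 / 121 = 0.1570 ≈ 0.16.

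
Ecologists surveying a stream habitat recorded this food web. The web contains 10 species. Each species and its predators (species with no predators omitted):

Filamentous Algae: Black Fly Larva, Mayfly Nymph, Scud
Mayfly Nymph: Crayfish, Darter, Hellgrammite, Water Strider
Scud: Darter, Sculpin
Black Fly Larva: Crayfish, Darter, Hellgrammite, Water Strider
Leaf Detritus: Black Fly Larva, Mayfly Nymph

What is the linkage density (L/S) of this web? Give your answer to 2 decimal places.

L/S = 1.50

There are L = 15 links among S = 10 species.
L/S = 15/10 = 1.5000 ≈ 1.50.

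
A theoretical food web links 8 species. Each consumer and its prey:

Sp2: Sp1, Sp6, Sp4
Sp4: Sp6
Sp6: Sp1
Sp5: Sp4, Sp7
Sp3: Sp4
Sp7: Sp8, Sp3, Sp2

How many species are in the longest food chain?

6 species

One longest chain: Sp1 → Sp6 → Sp4 → Sp3 → Sp7 → Sp5.
It has 6 species and 5 links.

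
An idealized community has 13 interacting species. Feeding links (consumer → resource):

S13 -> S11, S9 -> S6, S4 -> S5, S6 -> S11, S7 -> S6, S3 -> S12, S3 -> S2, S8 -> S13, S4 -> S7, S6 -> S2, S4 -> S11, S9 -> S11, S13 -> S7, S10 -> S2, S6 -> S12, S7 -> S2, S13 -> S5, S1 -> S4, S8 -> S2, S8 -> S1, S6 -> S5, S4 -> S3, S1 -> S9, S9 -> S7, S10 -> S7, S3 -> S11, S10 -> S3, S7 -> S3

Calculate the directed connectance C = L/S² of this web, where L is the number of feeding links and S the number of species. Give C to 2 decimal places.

The web has S = 13 species and L = 28 feeding links.
C = L / S² = 28 / 169 = 0.1657 ≈ 0.17.

C = 0.17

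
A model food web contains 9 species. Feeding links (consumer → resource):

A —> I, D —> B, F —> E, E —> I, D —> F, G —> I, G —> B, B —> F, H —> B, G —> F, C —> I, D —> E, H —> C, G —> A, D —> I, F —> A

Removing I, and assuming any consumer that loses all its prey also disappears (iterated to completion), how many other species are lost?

Remove I.
Round 1: C (all prey gone), A (all prey gone), E (all prey gone) → extinct.
Round 2: F (all prey gone) → extinct.
Round 3: B (all prey gone) → extinct.
Round 4: G (all prey gone), H (all prey gone), D (all prey gone) → extinct.
No further losses. Total secondary extinctions: 8.

8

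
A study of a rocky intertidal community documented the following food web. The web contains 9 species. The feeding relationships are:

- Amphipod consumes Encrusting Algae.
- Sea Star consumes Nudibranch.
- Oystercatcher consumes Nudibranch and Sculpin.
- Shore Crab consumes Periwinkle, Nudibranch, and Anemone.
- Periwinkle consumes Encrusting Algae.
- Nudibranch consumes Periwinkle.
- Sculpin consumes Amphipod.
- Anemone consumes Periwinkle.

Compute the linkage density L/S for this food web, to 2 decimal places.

There are L = 11 links among S = 9 species.
L/S = 11/9 = 1.2222 ≈ 1.22.

L/S = 1.22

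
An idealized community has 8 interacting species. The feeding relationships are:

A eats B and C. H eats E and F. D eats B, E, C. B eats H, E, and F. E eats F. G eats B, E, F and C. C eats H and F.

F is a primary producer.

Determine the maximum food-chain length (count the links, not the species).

One longest chain: F → E → H → B → D.
It has 5 species and 4 links.

4 links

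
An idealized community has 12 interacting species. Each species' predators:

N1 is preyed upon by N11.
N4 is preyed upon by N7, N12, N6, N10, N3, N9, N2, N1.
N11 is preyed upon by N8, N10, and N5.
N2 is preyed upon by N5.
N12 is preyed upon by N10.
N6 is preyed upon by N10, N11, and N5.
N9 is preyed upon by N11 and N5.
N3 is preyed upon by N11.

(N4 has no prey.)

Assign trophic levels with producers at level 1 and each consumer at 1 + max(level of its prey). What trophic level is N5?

N4 is a producer → level 1.
N6 eats N4 → level 2.
N11 eats N6 (level 2); other prey at levels: N1 2, N3 2, N9 2 → level 3.
N5 eats N11 (level 3); other prey at levels: N6 2, N2 2, N9 2 → level 4.

Trophic level 4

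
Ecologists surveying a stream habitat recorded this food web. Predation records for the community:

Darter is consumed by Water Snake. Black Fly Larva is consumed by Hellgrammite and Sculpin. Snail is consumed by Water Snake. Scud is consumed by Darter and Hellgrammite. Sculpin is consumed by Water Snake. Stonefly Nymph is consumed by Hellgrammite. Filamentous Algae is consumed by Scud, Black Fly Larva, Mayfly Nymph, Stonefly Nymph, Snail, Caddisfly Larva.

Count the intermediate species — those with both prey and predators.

Intermediate species (has both prey and predators): Black Fly Larva, Snail, Scud, Stonefly Nymph, Sculpin, Darter.
Count: 6.

6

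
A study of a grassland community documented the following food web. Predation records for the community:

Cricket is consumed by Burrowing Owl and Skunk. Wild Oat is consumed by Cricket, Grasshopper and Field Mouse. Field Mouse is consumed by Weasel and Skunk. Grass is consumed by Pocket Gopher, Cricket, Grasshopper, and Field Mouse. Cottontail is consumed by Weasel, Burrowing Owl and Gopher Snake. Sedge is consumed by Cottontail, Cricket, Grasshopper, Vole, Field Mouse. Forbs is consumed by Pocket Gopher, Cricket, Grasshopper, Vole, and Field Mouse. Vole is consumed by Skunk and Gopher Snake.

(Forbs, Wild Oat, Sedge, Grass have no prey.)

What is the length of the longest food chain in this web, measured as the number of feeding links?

One longest chain: Sedge → Cottontail → Weasel.
It has 3 species and 2 links.

2 links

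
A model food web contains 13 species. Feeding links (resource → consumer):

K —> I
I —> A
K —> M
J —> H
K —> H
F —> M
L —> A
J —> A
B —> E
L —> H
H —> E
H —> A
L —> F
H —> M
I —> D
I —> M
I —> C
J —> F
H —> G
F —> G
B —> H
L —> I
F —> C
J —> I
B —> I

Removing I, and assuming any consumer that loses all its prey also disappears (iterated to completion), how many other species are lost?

1

Remove I.
Round 1: D (all prey gone) → extinct.
No further losses. Total secondary extinctions: 1.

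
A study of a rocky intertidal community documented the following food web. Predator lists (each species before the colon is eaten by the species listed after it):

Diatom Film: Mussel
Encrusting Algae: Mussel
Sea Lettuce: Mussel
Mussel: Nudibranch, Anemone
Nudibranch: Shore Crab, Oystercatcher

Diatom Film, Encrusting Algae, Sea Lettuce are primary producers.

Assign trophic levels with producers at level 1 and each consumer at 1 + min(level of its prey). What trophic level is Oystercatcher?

Diatom Film is a producer → level 1.
Mussel eats Diatom Film → level 2.
Nudibranch eats Mussel → level 3.
Oystercatcher eats Nudibranch → level 4.
No prey of Oystercatcher is below level 3, so 4 is the minimum.

Trophic level 4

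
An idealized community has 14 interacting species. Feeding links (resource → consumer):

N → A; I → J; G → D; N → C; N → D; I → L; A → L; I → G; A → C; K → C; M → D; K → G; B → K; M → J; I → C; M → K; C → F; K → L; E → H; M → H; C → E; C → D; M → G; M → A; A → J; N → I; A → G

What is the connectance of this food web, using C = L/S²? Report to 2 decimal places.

C = 0.14

The web has S = 14 species and L = 27 feeding links.
C = L / S² = 27 / 196 = 0.1378 ≈ 0.14.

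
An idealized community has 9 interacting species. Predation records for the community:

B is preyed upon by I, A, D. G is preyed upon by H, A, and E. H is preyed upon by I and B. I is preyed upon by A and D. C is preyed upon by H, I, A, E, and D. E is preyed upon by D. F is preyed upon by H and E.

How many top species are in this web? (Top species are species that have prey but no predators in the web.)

2

Top species (has prey, but nothing eats it): A, D.
Count: 2.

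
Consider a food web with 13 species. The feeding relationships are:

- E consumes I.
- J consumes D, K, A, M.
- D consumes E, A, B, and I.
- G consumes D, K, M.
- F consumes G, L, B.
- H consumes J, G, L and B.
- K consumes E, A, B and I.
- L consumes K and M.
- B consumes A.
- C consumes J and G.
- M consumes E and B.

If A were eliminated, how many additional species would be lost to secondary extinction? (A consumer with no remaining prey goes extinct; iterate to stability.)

1

Remove A.
Round 1: B (all prey gone) → extinct.
No further losses. Total secondary extinctions: 1.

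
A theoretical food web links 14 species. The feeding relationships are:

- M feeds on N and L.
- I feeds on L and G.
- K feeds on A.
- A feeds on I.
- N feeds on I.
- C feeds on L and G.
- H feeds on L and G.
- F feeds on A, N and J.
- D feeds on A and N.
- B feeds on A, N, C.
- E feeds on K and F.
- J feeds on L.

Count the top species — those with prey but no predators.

Top species (has prey, but nothing eats it): H, B, M, D, E.
Count: 5.

5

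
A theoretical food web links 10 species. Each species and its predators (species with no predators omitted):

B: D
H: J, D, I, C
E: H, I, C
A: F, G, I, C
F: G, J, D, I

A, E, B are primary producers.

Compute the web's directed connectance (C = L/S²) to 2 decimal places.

C = 0.16

The web has S = 10 species and L = 16 feeding links.
C = L / S² = 16 / 100 = 0.1600 ≈ 0.16.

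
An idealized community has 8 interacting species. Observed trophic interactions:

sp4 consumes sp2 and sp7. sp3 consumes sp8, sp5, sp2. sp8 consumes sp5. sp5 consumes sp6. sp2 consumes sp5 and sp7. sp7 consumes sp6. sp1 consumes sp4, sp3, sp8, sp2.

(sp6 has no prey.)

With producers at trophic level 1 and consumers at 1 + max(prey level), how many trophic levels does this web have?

5

Producers (level 1): sp6.
sp6 → sp7 → sp2 → sp4 → sp1 gives sp1 level 5.
No species has a prey at level 5, so no species reaches level 6.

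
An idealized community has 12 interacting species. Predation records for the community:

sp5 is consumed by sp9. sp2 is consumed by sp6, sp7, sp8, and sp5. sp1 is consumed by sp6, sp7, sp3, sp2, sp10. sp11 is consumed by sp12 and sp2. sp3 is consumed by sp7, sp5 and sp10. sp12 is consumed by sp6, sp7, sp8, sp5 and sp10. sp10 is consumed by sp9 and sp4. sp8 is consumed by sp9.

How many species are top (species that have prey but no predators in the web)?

4

Top species (has prey, but nothing eats it): sp6, sp7, sp9, sp4.
Count: 4.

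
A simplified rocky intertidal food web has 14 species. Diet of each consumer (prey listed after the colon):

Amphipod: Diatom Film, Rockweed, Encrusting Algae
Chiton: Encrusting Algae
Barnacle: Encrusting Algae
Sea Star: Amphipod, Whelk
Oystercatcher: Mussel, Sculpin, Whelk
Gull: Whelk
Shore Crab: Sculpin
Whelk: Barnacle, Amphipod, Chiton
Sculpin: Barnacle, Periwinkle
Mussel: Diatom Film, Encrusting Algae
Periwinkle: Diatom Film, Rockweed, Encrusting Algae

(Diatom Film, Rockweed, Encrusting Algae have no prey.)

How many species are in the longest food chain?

4 species

One longest chain: Encrusting Algae → Barnacle → Whelk → Sea Star.
It has 4 species and 3 links.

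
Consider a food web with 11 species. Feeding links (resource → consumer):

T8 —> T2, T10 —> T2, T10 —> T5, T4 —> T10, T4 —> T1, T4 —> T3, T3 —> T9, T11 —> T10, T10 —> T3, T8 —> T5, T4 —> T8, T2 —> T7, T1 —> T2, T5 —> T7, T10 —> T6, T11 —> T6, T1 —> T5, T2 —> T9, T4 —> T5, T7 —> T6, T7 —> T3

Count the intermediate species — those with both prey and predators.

Intermediate species (has both prey and predators): T1, T10, T8, T2, T5, T7, T3.
Count: 7.

7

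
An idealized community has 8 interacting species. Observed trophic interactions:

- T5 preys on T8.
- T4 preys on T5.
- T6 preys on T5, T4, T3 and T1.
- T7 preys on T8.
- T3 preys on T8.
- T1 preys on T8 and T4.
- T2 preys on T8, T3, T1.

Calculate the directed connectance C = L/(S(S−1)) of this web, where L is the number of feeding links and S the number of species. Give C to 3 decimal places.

The web has S = 8 species and L = 13 feeding links.
C = L / (S(S−1)) = 13 / 56 = 0.2321 ≈ 0.232.

C = 0.232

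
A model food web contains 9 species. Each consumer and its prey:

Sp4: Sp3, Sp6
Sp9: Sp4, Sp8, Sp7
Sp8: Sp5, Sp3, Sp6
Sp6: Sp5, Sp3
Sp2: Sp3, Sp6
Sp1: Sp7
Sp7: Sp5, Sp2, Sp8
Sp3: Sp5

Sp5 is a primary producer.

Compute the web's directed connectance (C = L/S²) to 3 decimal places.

C = 0.210

The web has S = 9 species and L = 17 feeding links.
C = L / S² = 17 / 81 = 0.2099 ≈ 0.210.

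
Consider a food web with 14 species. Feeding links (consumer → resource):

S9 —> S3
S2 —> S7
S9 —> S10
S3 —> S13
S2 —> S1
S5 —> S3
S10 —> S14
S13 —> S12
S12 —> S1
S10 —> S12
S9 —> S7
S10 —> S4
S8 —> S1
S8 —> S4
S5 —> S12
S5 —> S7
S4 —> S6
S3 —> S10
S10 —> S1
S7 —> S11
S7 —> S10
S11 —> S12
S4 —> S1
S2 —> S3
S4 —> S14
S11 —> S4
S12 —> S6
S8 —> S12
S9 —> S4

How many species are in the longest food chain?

5 species

One longest chain: S1 → S12 → S11 → S7 → S9.
It has 5 species and 4 links.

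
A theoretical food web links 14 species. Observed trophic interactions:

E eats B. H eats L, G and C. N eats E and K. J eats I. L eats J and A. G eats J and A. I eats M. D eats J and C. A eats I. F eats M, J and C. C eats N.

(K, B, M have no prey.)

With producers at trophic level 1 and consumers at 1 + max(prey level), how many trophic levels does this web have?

5

Producers (level 1): K, B, M.
B → E → N → C → F gives F level 5.
No species has a prey at level 5, so no species reaches level 6.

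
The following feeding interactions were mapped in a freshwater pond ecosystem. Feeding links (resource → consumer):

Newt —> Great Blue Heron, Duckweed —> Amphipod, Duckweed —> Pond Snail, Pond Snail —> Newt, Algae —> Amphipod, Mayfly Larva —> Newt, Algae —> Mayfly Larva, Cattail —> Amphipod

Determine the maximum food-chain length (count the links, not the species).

One longest chain: Duckweed → Pond Snail → Newt → Great Blue Heron.
It has 4 species and 3 links.

3 links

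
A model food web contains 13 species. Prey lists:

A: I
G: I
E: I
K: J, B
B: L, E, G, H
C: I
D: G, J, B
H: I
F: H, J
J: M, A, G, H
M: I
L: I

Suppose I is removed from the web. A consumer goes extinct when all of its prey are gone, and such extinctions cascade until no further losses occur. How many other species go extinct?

12

Remove I.
Round 1: M (all prey gone), L (all prey gone), C (all prey gone), A (all prey gone), E (all prey gone), G (all prey gone), H (all prey gone) → extinct.
Round 2: J (all prey gone), B (all prey gone) → extinct.
Round 3: K (all prey gone), D (all prey gone), F (all prey gone) → extinct.
No further losses. Total secondary extinctions: 12.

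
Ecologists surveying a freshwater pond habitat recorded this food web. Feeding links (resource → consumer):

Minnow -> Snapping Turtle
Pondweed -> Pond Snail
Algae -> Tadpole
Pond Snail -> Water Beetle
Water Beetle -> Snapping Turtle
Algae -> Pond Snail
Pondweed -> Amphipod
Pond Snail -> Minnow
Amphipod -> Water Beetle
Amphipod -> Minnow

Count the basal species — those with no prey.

Basal species (no prey listed): Pondweed, Algae.
Count: 2.

2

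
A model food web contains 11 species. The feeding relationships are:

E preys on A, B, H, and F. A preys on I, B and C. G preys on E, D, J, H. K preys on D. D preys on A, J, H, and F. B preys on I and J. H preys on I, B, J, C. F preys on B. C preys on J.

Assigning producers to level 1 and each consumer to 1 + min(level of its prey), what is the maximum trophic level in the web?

3

Producers (level 1): J, I.
Following each consumer down to its lowest-level prey: J → B → E (levels 1 through 3).
All prey of E (B 2, A 2, H 2, F 3) are at level 2 or above, so E is at level 1 + 2 = 3.
Every consumer has at least one prey at level 2 or below, so none exceeds level 3.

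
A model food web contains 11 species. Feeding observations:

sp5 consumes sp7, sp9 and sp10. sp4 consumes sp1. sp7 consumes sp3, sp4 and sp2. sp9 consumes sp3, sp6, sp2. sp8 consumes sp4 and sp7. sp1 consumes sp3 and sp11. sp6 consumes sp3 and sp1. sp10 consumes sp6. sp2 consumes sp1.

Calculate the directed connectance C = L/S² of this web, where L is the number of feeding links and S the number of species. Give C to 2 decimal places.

The web has S = 11 species and L = 18 feeding links.
C = L / S² = 18 / 121 = 0.1488 ≈ 0.15.

C = 0.15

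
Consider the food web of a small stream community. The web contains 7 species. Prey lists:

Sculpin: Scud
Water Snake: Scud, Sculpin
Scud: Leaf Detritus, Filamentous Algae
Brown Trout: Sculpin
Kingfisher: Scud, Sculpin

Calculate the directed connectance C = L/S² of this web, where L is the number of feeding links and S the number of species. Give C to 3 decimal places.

The web has S = 7 species and L = 8 feeding links.
C = L / S² = 8 / 49 = 0.1633 ≈ 0.163.

C = 0.163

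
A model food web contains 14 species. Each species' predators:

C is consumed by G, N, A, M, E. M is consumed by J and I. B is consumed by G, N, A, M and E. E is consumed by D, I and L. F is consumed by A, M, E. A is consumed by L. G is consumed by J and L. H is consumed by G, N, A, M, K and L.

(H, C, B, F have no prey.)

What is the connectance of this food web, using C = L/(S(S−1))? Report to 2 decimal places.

The web has S = 14 species and L = 27 feeding links.
C = L / (S(S−1)) = 27 / 182 = 0.1484 ≈ 0.15.

C = 0.15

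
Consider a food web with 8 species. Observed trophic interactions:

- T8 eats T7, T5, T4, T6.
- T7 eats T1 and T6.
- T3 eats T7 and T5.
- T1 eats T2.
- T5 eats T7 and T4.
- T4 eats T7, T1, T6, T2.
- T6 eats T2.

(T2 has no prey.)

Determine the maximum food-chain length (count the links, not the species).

One longest chain: T2 → T6 → T7 → T4 → T5 → T3.
It has 6 species and 5 links.

5 links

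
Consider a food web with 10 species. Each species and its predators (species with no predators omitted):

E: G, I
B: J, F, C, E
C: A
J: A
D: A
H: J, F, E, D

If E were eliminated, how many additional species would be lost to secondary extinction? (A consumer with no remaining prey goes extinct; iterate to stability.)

2

Remove E.
Round 1: G (all prey gone), I (all prey gone) → extinct.
No further losses. Total secondary extinctions: 2.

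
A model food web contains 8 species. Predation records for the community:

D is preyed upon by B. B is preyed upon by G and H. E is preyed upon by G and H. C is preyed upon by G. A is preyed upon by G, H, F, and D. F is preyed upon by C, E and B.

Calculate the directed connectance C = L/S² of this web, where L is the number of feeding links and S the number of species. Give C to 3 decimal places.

C = 0.203

The web has S = 8 species and L = 13 feeding links.
C = L / S² = 13 / 64 = 0.2031 ≈ 0.203.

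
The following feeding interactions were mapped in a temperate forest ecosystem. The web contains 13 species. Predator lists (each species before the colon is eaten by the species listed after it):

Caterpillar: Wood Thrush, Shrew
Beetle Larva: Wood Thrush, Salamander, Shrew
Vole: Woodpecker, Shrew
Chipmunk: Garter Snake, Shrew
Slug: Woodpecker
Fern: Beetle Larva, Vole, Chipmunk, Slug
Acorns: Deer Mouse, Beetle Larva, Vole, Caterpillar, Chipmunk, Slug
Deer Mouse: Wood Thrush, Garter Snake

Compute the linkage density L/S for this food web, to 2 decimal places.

There are L = 22 links among S = 13 species.
L/S = 22/13 = 1.6923 ≈ 1.69.

L/S = 1.69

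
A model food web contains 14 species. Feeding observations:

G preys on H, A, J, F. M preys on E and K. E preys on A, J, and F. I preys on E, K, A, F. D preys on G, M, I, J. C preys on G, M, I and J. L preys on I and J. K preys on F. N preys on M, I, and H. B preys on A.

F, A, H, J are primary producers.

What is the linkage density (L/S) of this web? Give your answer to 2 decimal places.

L/S = 2.00

There are L = 28 links among S = 14 species.
L/S = 28/14 = 2.0000 ≈ 2.00.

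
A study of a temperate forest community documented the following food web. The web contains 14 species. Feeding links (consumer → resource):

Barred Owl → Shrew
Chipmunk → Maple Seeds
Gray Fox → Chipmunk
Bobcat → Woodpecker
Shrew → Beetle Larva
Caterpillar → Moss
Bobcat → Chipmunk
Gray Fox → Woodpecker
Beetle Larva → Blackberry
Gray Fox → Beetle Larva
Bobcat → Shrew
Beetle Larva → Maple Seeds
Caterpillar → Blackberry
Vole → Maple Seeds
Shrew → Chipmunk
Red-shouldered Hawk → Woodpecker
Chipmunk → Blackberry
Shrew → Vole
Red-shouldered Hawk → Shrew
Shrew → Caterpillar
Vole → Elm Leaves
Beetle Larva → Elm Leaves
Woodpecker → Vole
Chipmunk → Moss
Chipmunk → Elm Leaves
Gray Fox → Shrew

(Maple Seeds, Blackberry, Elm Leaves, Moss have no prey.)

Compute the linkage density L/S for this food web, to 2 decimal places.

L/S = 1.86

There are L = 26 links among S = 14 species.
L/S = 26/14 = 1.8571 ≈ 1.86.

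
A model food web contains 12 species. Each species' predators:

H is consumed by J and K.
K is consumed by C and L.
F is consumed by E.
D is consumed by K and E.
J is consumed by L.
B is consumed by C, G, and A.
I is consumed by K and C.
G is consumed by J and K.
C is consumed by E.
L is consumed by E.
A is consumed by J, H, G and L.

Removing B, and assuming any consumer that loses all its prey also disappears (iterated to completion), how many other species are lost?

Remove B.
Round 1: A (all prey gone) → extinct.
Round 2: G (all prey gone), H (all prey gone) → extinct.
Round 3: J (all prey gone) → extinct.
No further losses. Total secondary extinctions: 4.

4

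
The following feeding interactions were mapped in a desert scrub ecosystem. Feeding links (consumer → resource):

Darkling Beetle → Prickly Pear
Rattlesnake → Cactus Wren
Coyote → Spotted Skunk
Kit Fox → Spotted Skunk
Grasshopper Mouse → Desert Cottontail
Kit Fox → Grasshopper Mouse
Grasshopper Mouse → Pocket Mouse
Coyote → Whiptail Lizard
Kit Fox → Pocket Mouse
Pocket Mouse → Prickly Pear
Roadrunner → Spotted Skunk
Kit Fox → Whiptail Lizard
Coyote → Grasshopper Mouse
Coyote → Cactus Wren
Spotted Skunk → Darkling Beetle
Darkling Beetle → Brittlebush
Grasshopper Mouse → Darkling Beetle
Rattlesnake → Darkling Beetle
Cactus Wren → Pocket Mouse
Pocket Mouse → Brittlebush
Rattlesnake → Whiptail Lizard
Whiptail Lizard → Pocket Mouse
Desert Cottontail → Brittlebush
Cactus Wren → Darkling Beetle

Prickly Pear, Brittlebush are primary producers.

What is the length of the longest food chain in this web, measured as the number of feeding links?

3 links

One longest chain: Prickly Pear → Darkling Beetle → Spotted Skunk → Coyote.
It has 4 species and 3 links.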